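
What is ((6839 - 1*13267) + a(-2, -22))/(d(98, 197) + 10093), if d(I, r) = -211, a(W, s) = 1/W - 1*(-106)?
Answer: -1405/2196 ≈ -0.63980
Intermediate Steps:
a(W, s) = 106 + 1/W (a(W, s) = 1/W + 106 = 106 + 1/W)
((6839 - 1*13267) + a(-2, -22))/(d(98, 197) + 10093) = ((6839 - 1*13267) + (106 + 1/(-2)))/(-211 + 10093) = ((6839 - 13267) + (106 - ½))/9882 = (-6428 + 211/2)*(1/9882) = -12645/2*1/9882 = -1405/2196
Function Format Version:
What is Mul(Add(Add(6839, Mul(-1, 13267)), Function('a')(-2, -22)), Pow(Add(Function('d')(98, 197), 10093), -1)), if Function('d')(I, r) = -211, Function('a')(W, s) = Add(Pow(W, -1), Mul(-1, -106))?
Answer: Rational(-1405, 2196) ≈ -0.63980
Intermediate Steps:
Function('a')(W, s) = Add(106, Pow(W, -1)) (Function('a')(W, s) = Add(Pow(W, -1), 106) = Add(106, Pow(W, -1)))
Mul(Add(Add(6839, Mul(-1, 13267)), Function('a')(-2, -22)), Pow(Add(Function('d')(98, 197), 10093), -1)) = Mul(Add(Add(6839, Mul(-1, 13267)), Add(106, Pow(-2, -1))), Pow(Add(-211, 10093), -1)) = Mul(Add(Add(6839, -13267), Add(106, Rational(-1, 2))), Pow(9882, -1)) = Mul(Add(-6428, Rational(211, 2)), Rational(1, 9882)) = Mul(Rational(-12645, 2), Rational(1, 9882)) = Rational(-1405, 2196)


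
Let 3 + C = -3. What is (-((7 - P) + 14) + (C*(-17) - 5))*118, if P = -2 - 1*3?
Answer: 8378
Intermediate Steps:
P = -5 (P = -2 - 3 = -5)
C = -6 (C = -3 - 3 = -6)
(-((7 - P) + 14) + (C*(-17) - 5))*118 = (-((7 - 1*(-5)) + 14) + (-6*(-17) - 5))*118 = (-((7 + 5) + 14) + (102 - 5))*118 = (-(12 + 14) + 97)*118 = (-1*26 + 97)*118 = (-26 + 97)*118 = 71*118 = 8378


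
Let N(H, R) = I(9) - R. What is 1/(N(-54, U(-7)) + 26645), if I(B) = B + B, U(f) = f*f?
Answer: 1/26614 ≈ 3.7574e-5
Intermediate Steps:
U(f) = f²
I(B) = 2*B
N(H, R) = 18 - R (N(H, R) = 2*9 - R = 18 - R)
1/(N(-54, U(-7)) + 26645) = 1/((18 - 1*(-7)²) + 26645) = 1/((18 - 1*49) + 26645) = 1/((18 - 49) + 26645) = 1/(-31 + 26645) = 1/26614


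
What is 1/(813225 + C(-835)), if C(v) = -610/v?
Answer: 167/135808697 ≈ 1.2297e-6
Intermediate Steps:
1/(813225 + C(-835)) = 1/(813225 - 610/(-835)) = 1/(813225 - 610*(-1/835)) = 1/(813225 + 122/167) = 1/(135808697/167) = 167/135808697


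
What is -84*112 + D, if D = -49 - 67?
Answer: -9524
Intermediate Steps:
D = -116
-84*112 + D = -84*112 - 116 = -9408 - 116 = -9524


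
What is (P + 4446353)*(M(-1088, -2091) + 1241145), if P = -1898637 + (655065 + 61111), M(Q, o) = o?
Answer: 4044138438168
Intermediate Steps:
P = -1182461 (P = -1898637 + 716176 = -1182461)
(P + 4446353)*(M(-1088, -2091) + 1241145) = (-1182461 + 4446353)*(-2091 + 1241145) = 3263892*1239054 = 4044138438168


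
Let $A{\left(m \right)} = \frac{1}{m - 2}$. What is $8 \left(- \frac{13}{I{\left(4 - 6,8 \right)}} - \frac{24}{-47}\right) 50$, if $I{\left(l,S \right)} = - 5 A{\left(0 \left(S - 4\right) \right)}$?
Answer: $- \frac{88160}{47} \approx -1875.7$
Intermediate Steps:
$A{\left(m \right)} = \frac{1}{-2 + m}$
$I{\left(l,S \right)} = \frac{5}{2}$ ($I{\left(l,S \right)} = - \frac{5}{-2 + 0 \left(S - 4\right)} = - \frac{5}{-2 + 0 \left(-4 + S\right)} = - \frac{5}{-2 + 0} = - \frac{5}{-2} = \left(-5\right) \left(- \frac{1}{2}\right) = \frac{5}{2}$)
$8 \left(- \frac{13}{I{\left(4 - 6,8 \right)}} - \frac{24}{-47}\right) 50 = 8 \left(- \frac{13}{\frac{5}{2}} - \frac{24}{-47}\right) 50 = 8 \left(\left(-13\right) \frac{2}{5} - - \frac{24}{47}\right) 50 = 8 \left(- \frac{26}{5} + \frac{24}{47}\right) 50 = 8 \left(- \frac{1102}{235}\right) 50 = \left(- \frac{8816}{235}\right) 50 = - \frac{88160}{47}$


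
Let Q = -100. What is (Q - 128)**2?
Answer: 51984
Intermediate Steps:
(Q - 128)**2 = (-100 - 128)**2 = (-228)**2 = 51984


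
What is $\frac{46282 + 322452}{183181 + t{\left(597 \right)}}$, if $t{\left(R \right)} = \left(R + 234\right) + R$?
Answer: $\frac{368734}{184609} \approx 1.9974$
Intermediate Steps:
$t{\left(R \right)} = 234 + 2 R$ ($t{\left(R \right)} = \left(234 + R\right) + R = 234 + 2 R$)
$\frac{46282 + 322452}{183181 + t{\left(597 \right)}} = \frac{46282 + 322452}{183181 + \left(234 + 2 \cdot 597\right)} = \frac{368734}{183181 + \left(234 + 1194\right)} = \frac{368734}{183181 + 1428} = \frac{368734}{184609}$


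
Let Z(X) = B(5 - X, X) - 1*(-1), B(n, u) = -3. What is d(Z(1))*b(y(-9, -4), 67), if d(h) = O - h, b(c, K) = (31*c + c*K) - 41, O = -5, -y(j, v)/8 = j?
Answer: -21045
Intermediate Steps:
y(j, v) = -8*j
b(c, K) = -41 + 31*c + K*c (b(c, K) = (31*c + K*c) - 41 = -41 + 31*c + K*c)
Z(X) = -2 (Z(X) = -3 - 1*(-1) = -3 + 1 = -2)
d(h) = -5 - h
d(Z(1))*b(y(-9, -4), 67) = (-5 - 1*(-2))*(-41 + 31*(-8*(-9)) + 67*(-8*(-9))) = (-5 + 2)*(-41 + 31*72 + 67*72) = -3*(-41 + 2232 + 4824) = -3*7015 = -21045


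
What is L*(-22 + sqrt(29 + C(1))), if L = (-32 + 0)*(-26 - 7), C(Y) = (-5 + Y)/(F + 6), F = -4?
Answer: -23232 + 3168*sqrt(3) ≈ -17745.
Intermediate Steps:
C(Y) = -5/2 + Y/2 (C(Y) = (-5 + Y)/(-4 + 6) = (-5 + Y)/2 = (-5 + Y)*(1/2) = -5/2 + Y/2)
L = 1056 (L = -32*(-33) = 1056)
L*(-22 + sqrt(29 + C(1))) = 1056*(-22 + sqrt(29 + (-5/2 + (1/2)*1))) = 1056*(-22 + sqrt(29 + (-5/2 + 1/2))) = 1056*(-22 + sqrt(29 - 2)) = 1056*(-22 + sqrt(27)) = 1056*(-22 + 3*sqrt(3)) = -23232 + 3168*sqrt(3)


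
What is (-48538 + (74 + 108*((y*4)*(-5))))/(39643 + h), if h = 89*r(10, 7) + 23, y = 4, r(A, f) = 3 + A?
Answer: -57104/40823 ≈ -1.3988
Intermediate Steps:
h = 1180 (h = 89*(3 + 10) + 23 = 89*13 + 23 = 1157 + 23 = 1180)
(-48538 + (74 + 108*((y*4)*(-5))))/(39643 + h) = (-48538 + (74 + 108*((4*4)*(-5))))/(39643 + 1180) = (-48538 + (74 + 108*(16*(-5))))/40823 = (-48538 + (74 + 108*(-80)))*(1/40823) = (-48538 + (74 - 8640))*(1/40823) = (-48538 - 8566)*(1/40823) = -57104*1/40823 = -57104/40823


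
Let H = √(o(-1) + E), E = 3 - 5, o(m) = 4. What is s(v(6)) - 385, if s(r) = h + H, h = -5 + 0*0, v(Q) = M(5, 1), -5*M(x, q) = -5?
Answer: -390 + √2 ≈ -388.59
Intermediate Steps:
M(x, q) = 1 (M(x, q) = -⅕*(-5) = 1)
E = -2
H = √2 (H = √(4 - 2) = √2 ≈ 1.4142)
v(Q) = 1
h = -5 (h = -5 + 0 = -5)
s(r) = -5 + √2
s(v(6)) - 385 = (-5 + √2) - 385 = -390 + √2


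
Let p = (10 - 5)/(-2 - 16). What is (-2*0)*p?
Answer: 0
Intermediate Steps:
p = -5/18 (p = 5/(-18) = 5*(-1/18) = -5/18 ≈ -0.27778)
(-2*0)*p = -2*0*(-5/18) = 0*(-5/18) = 0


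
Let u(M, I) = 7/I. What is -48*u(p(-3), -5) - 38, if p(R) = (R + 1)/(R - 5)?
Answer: 146/5 ≈ 29.200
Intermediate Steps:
p(R) = (1 + R)/(-5 + R)
-48*u(p(-3), -5) - 38 = -336/(-5) - 38 = -336*(-1)/5 - 38 = -48*(-7/5) - 38 = 336/5 - 38 = 146/5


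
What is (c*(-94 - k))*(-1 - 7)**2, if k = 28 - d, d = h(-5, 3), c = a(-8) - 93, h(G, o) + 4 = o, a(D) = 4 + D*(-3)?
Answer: 511680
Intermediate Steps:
a(D) = 4 - 3*D
h(G, o) = -4 + o
c = -65 (c = (4 - 3*(-8)) - 93 = (4 + 24) - 93 = 28 - 93 = -65)
d = -1 (d = -4 + 3 = -1)
k = 29 (k = 28 - 1*(-1) = 28 + 1 = 29)
(c*(-94 - k))*(-1 - 7)**2 = (-65*(-94 - 1*29))*(-1 - 7)**2 = -65*(-94 - 29)*(-8)**2 = -65*(-123)*64 = 7995*64 = 511680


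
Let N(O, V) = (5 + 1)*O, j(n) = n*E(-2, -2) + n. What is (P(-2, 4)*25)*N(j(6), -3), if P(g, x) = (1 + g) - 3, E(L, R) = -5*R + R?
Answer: -32400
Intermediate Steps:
E(L, R) = -4*R
j(n) = 9*n (j(n) = n*(-4*(-2)) + n = n*8 + n = 8*n + n = 9*n)
P(g, x) = -2 + g
N(O, V) = 6*O
(P(-2, 4)*25)*N(j(6), -3) = ((-2 - 2)*25)*(6*(9*6)) = (-4*25)*(6*54) = -100*324 = -32400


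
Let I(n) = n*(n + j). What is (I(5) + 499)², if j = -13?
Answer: 210681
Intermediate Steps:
I(n) = n*(-13 + n) (I(n) = n*(n - 13) = n*(-13 + n))
(I(5) + 499)² = (5*(-13 + 5) + 499)² = (5*(-8) + 499)² = (-40 + 499)² = 459² = 210681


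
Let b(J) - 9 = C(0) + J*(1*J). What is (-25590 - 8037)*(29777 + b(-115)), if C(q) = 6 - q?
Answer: -1446532659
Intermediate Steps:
b(J) = 15 + J² (b(J) = 9 + ((6 - 1*0) + J*(1*J)) = 9 + ((6 + 0) + J*J) = 9 + (6 + J²) = 15 + J²)
(-25590 - 8037)*(29777 + b(-115)) = (-25590 - 8037)*(29777 + (15 + (-115)²)) = -33627*(29777 + (15 + 13225)) = -33627*(29777 + 13240) = -33627*43017 = -1446532659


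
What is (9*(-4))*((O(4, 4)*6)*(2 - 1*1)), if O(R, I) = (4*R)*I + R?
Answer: -14688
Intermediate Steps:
O(R, I) = R + 4*I*R (O(R, I) = 4*I*R + R = R + 4*I*R)
(9*(-4))*((O(4, 4)*6)*(2 - 1*1)) = (9*(-4))*(((4*(1 + 4*4))*6)*(2 - 1*1)) = -36*(4*(1 + 16))*6*(2 - 1) = -36*(4*17)*6 = -36*68*6 = -14688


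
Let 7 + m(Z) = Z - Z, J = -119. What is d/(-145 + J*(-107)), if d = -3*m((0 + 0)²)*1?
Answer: 7/4196 ≈ 0.0016683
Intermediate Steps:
m(Z) = -7 (m(Z) = -7 + (Z - Z) = -7 + 0 = -7)
d = 21 (d = -3*(-7)*1 = 21*1 = 21)
d/(-145 + J*(-107)) = 21/(-145 - 119*(-107)) = 21/(-145 + 12733) = 21/12588 = 21*(1/12588) = 7/4196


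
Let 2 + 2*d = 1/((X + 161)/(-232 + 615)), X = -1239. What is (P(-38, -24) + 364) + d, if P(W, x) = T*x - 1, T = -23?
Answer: 1970201/2156 ≈ 913.82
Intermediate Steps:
d = -2539/2156 (d = -1 + 1/(2*(((-1239 + 161)/(-232 + 615)))) = -1 + 1/(2*((-1078/383))) = -1 + 1/(2*((-1078*1/383))) = -1 + 1/(2*(-1078/383)) = -1 + (½)*(-383/1078) = -1 - 383/2156 = -2539/2156 ≈ -1.1776)
P(W, x) = -1 - 23*x (P(W, x) = -23*x - 1 = -1 - 23*x)
(P(-38, -24) + 364) + d = ((-1 - 23*(-24)) + 364) - 2539/2156 = ((-1 + 552) + 364) - 2539/2156 = (551 + 364) - 2539/2156 = 915 - 2539/2156 = 1970201/2156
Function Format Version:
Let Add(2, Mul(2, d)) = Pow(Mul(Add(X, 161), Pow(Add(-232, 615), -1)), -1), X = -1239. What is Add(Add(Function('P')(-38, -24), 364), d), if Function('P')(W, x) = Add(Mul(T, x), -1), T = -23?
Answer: Rational(1970201, 2156) ≈ 913.82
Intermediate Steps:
d = Rational(-2539, 2156) (d = Add(-1, Mul(Rational(1, 2), Pow(Mul(Add(-1239, 161), Pow(Add(-232, 615), -1)), -1))) = Add(-1, Mul(Rational(1, 2), Pow(Mul(-1078, Pow(383, -1)), -1))) = Add(-1, Mul(Rational(1, 2), Pow(Mul(-1078, Rational(1, 383)), -1))) = Add(-1, Mul(Rational(1, 2), Pow(Rational(-1078, 383), -1))) = Add(-1, Mul(Rational(1, 2), Rational(-383, 1078))) = Add(-1, Rational(-383, 2156)) = Rational(-2539, 2156) ≈ -1.1776)
Function('P')(W, x) = Add(-1, Mul(-23, x)) (Function('P')(W, x) = Add(Mul(-23, x), -1) = Add(-1, Mul(-23, x)))
Add(Add(Function('P')(-38, -24), 364), d) = Add(Add(Add(-1, Mul(-23, -24)), 364), Rational(-2539, 2156)) = Add(Add(Add(-1, 552), 364), Rational(-2539, 2156)) = Add(Add(551, 364), Rational(-2539, 2156)) = Add(915, Rational(-2539, 2156)) = Rational(1970201, 2156)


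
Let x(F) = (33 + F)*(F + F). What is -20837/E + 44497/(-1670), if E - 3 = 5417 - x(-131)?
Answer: -433266721/16913760 ≈ -25.616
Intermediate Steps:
x(F) = 2*F*(33 + F) (x(F) = (33 + F)*(2*F) = 2*F*(33 + F))
E = -20256 (E = 3 + (5417 - 2*(-131)*(33 - 131)) = 3 + (5417 - 2*(-131)*(-98)) = 3 + (5417 - 1*25676) = 3 + (5417 - 25676) = 3 - 20259 = -20256)
-20837/E + 44497/(-1670) = -20837/(-20256) + 44497/(-1670) = -20837*(-1/20256) + 44497*(-1/1670) = 20837/20256 - 44497/1670 = -433266721/16913760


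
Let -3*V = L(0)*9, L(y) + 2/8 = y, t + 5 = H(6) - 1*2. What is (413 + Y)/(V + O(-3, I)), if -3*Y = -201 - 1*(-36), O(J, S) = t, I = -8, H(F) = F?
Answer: -1872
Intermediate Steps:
t = -1 (t = -5 + (6 - 1*2) = -5 + (6 - 2) = -5 + 4 = -1)
O(J, S) = -1
L(y) = -1/4 + y
Y = 55 (Y = -(-201 - 1*(-36))/3 = -(-201 + 36)/3 = -1/3*(-165) = 55)
V = 3/4 (V = -(-1/4 + 0)*9/3 = -(-1)*9/12 = -1/3*(-9/4) = 3/4 ≈ 0.75000)
(413 + Y)/(V + O(-3, I)) = (413 + 55)/(3/4 - 1) = 468/(-1/4) = 468*(-4) = -1872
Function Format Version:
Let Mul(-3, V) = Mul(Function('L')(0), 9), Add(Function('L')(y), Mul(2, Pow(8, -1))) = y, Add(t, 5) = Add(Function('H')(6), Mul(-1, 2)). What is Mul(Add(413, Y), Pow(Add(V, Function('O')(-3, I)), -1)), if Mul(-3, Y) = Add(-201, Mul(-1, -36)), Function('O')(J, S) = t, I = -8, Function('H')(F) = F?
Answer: -1872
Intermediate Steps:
t = -1 (t = Add(-5, Add(6, Mul(-1, 2))) = Add(-5, Add(6, -2)) = Add(-5, 4) = -1)
Function('O')(J, S) = -1
Function('L')(y) = Add(Rational(-1, 4), y)
Y = 55 (Y = Mul(Rational(-1, 3), Add(-201, Mul(-1, -36))) = Mul(Rational(-1, 3), Add(-201, 36)) = Mul(Rational(-1, 3), -165) = 55)
V = Rational(3, 4) (V = Mul(Rational(-1, 3), Mul(Add(Rational(-1, 4), 0), 9)) = Mul(Rational(-1, 3), Mul(Rational(-1, 4), 9)) = Mul(Rational(-1, 3), Rational(-9, 4)) = Rational(3, 4) ≈ 0.75000)
Mul(Add(413, Y), Pow(Add(V, Function('O')(-3, I)), -1)) = Mul(Add(413, 55), Pow(Add(Rational(3, 4), -1), -1)) = Mul(468, Pow(Rational(-1, 4), -1)) = Mul(468, -4) = -1872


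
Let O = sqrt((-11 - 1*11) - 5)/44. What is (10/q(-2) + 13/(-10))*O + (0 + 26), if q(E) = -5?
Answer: 26 - 9*I*sqrt(3)/40 ≈ 26.0 - 0.38971*I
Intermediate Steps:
O = 3*I*sqrt(3)/44 (O = sqrt((-11 - 11) - 5)*(1/44) = sqrt(-22 - 5)*(1/44) = sqrt(-27)*(1/44) = (3*I*sqrt(3))*(1/44) = 3*I*sqrt(3)/44 ≈ 0.11809*I)
(10/q(-2) + 13/(-10))*O + (0 + 26) = (10/(-5) + 13/(-10))*(3*I*sqrt(3)/44) + (0 + 26) = (10*(-1/5) + 13*(-1/10))*(3*I*sqrt(3)/44) + 26 = (-2 - 13/10)*(3*I*sqrt(3)/44) + 26 = -9*I*sqrt(3)/40 + 26 = 26 - 9*I*sqrt(3)/40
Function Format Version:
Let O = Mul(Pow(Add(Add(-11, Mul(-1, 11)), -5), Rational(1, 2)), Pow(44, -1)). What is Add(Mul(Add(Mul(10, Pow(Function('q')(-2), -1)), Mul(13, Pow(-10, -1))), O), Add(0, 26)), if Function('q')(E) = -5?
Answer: Add(26, Mul(Rational(-9, 40), I, Pow(3, Rational(1, 2)))) ≈ Add(26.000, Mul(-0.38971, I))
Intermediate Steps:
O = Mul(Rational(3, 44), I, Pow(3, Rational(1, 2))) (O = Mul(Pow(Add(Add(-11, -11), -5), Rational(1, 2)), Rational(1, 44)) = Mul(Pow(Add(-22, -5), Rational(1, 2)), Rational(1, 44)) = Mul(Pow(-27, Rational(1, 2)), Rational(1, 44)) = Mul(Mul(3, I, Pow(3, Rational(1, 2))), Rational(1, 44)) = Mul(Rational(3, 44), I, Pow(3, Rational(1, 2))) ≈ Mul(0.11809, I))
Add(Mul(Add(Mul(10, Pow(Function('q')(-2), -1)), Mul(13, Pow(-10, -1))), O), Add(0, 26)) = Add(Mul(Add(Mul(10, Pow(-5, -1)), Mul(13, Pow(-10, -1))), Mul(Rational(3, 44), I, Pow(3, Rational(1, 2)))), Add(0, 26)) = Add(Mul(Add(Mul(10, Rational(-1, 5)), Mul(13, Rational(-1, 10))), Mul(Rational(3, 44), I, Pow(3, Rational(1, 2)))), 26) = Add(Mul(Add(-2, Rational(-13, 10)), Mul(Rational(3, 44), I, Pow(3, Rational(1, 2)))), 26) = Add(Mul(Rational(-33, 10), Mul(Rational(3, 44), I, Pow(3, Rational(1, 2)))), 26) = Add(Mul(Rational(-9, 40), I, Pow(3, Rational(1, 2))), 26) = Add(26, Mul(Rational(-9, 40), I, Pow(3, Rational(1, 2))))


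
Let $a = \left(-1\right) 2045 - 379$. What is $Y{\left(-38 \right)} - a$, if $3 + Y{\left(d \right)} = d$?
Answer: $2383$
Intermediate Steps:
$Y{\left(d \right)} = -3 + d$
$a = -2424$ ($a = -2045 - 379 = -2424$)
$Y{\left(-38 \right)} - a = \left(-3 - 38\right) - -2424 = -41 + 2424 = 2383$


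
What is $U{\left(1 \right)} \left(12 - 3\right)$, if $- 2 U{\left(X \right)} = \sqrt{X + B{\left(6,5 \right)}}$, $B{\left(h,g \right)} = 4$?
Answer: $- \frac{9 \sqrt{5}}{2} \approx -10.062$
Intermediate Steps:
$U{\left(X \right)} = - \frac{\sqrt{4 + X}}{2}$ ($U{\left(X \right)} = - \frac{\sqrt{X + 4}}{2} = - \frac{\sqrt{4 + X}}{2}$)
$U{\left(1 \right)} \left(12 - 3\right) = - \frac{\sqrt{4 + 1}}{2} \left(12 - 3\right) = - \frac{\sqrt{5}}{2} \left(12 - 3\right) = - \frac{\sqrt{5}}{2} \cdot 9 = - \frac{9 \sqrt{5}}{2}$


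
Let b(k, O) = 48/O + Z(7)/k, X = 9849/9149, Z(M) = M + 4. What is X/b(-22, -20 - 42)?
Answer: -87234/103253 ≈ -0.84486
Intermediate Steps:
Z(M) = 4 + M
X = 1407/1307 (X = 9849*(1/9149) = 1407/1307 ≈ 1.0765)
b(k, O) = 11/k + 48/O (b(k, O) = 48/O + (4 + 7)/k = 48/O + 11/k = 11/k + 48/O)
X/b(-22, -20 - 42) = 1407/(1307*(11/(-22) + 48/(-20 - 42))) = 1407/(1307*(11*(-1/22) + 48/(-62))) = 1407/(1307*(-1/2 + 48*(-1/62))) = 1407/(1307*(-1/2 - 24/31)) = 1407/(1307*(-79/62)) = (1407/1307)*(-62/79) = -87234/103253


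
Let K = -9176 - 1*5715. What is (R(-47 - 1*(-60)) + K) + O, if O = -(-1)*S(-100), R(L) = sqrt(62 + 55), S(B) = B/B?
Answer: -14890 + 3*sqrt(13) ≈ -14879.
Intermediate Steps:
S(B) = 1
R(L) = 3*sqrt(13) (R(L) = sqrt(117) = 3*sqrt(13))
O = 1 (O = -(-1) = -1*(-1) = 1)
K = -14891 (K = -9176 - 5715 = -14891)
(R(-47 - 1*(-60)) + K) + O = (3*sqrt(13) - 14891) + 1 = (-14891 + 3*sqrt(13)) + 1 = -14890 + 3*sqrt(13)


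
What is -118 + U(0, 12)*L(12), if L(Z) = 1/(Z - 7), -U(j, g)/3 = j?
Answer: -118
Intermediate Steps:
U(j, g) = -3*j
L(Z) = 1/(-7 + Z)
-118 + U(0, 12)*L(12) = -118 + (-3*0)/(-7 + 12) = -118 + 0/5 = -118 + 0*(1/5) = -118 + 0 = -118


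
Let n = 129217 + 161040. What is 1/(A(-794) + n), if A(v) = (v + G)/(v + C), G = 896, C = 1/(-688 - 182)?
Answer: 690781/200503931977 ≈ 3.4452e-6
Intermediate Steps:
n = 290257
C = -1/870 (C = 1/(-870) = -1/870 ≈ -0.0011494)
A(v) = (896 + v)/(-1/870 + v) (A(v) = (v + 896)/(v - 1/870) = (896 + v)/(-1/870 + v))
1/(A(-794) + n) = 1/(870*(896 - 794)/(-1 + 870*(-794)) + 290257) = 1/(870*102/(-1 - 690780) + 290257) = 1/(870*102/(-690781) + 290257) = 1/(870*(-1/690781)*102 + 290257) = 1/(-88740/690781 + 290257) = 1/(200503931977/690781) = 690781/200503931977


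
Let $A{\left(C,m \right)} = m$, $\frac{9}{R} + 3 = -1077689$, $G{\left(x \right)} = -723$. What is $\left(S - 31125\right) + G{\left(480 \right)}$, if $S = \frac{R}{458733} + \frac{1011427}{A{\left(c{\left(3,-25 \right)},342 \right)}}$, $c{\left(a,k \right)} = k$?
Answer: $- \frac{42848204227021913}{1483118652708} \approx -28891.0$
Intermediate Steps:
$R = - \frac{9}{1077692}$ ($R = \frac{9}{-3 - 1077689} = \frac{9}{-1077692} = 9 \left(- \frac{1}{1077692}\right) = - \frac{9}{1077692} \approx -8.3512 \cdot 10^{-6}$)
$S = \frac{4386158624422471}{1483118652708}$ ($S = - \frac{9}{1077692 \cdot 458733} + \frac{1011427}{342} = \left(- \frac{9}{1077692}\right) \frac{1}{458733} + 1011427 \cdot \frac{1}{342} = - \frac{3}{164790961412} + \frac{53233}{18} = \frac{4386158624422471}{1483118652708} \approx 2957.4$)
$\left(S - 31125\right) + G{\left(480 \right)} = \left(\frac{4386158624422471}{1483118652708} - 31125\right) - 723 = - \frac{41775909441114029}{1483118652708} - 723 = - \frac{42848204227021913}{1483118652708}$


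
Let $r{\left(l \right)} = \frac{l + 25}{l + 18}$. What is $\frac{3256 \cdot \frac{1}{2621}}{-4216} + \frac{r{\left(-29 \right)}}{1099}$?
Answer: $\frac{604845}{16698136763} \approx 3.6222 \cdot 10^{-5}$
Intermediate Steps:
$r{\left(l \right)} = \frac{25 + l}{18 + l}$
$\frac{3256 \cdot \frac{1}{2621}}{-4216} + \frac{r{\left(-29 \right)}}{1099} = \frac{3256 \cdot \frac{1}{2621}}{-4216} + \frac{\frac{1}{18 - 29} \left(25 - 29\right)}{1099} = 3256 \cdot \frac{1}{2621} \left(- \frac{1}{4216}\right) + \frac{1}{-11} \left(-4\right) \frac{1}{1099} = \frac{3256}{2621} \left(- \frac{1}{4216}\right) + \left(- \frac{1}{11}\right) \left(-4\right) \frac{1}{1099} = - \frac{407}{1381267} + \frac{4}{11} \cdot \frac{1}{1099} = - \frac{407}{1381267} + \frac{4}{12089} = \frac{604845}{16698136763}$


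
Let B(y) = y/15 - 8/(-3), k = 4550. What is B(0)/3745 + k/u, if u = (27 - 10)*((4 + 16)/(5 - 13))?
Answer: -20447564/190995 ≈ -107.06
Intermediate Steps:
B(y) = 8/3 + y/15 (B(y) = y*(1/15) - 8*(-1/3) = y/15 + 8/3 = 8/3 + y/15)
u = -85/2 (u = 17*(20/(-8)) = 17*(20*(-1/8)) = 17*(-5/2) = -85/2 ≈ -42.500)
B(0)/3745 + k/u = (8/3 + (1/15)*0)/3745 + 4550/(-85/2) = (8/3 + 0)*(1/3745) + 4550*(-2/85) = (8/3)*(1/3745) - 1820/17 = 8/11235 - 1820/17 = -20447564/190995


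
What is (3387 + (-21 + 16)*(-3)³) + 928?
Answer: 4450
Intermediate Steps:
(3387 + (-21 + 16)*(-3)³) + 928 = (3387 - 5*(-27)) + 928 = (3387 + 135) + 928 = 3522 + 928 = 4450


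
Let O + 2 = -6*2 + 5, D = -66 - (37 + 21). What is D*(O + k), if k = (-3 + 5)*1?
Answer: 868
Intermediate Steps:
D = -124 (D = -66 - 1*58 = -66 - 58 = -124)
k = 2 (k = 2*1 = 2)
O = -9 (O = -2 + (-6*2 + 5) = -2 + (-12 + 5) = -2 - 7 = -9)
D*(O + k) = -124*(-9 + 2) = -124*(-7) = 868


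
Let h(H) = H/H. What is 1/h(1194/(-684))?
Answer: 1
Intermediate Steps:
h(H) = 1
1/h(1194/(-684)) = 1/1 = 1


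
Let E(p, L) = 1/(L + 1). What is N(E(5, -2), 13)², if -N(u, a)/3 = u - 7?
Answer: 576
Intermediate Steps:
E(p, L) = 1/(1 + L)
N(u, a) = 21 - 3*u (N(u, a) = -3*(u - 7) = -3*(-7 + u) = 21 - 3*u)
N(E(5, -2), 13)² = (21 - 3/(1 - 2))² = (21 - 3/(-1))² = (21 - 3*(-1))² = (21 + 3)² = 24² = 576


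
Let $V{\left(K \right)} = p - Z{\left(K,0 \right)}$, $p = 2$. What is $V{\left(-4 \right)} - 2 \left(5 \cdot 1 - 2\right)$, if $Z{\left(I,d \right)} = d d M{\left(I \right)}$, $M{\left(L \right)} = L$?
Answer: $-4$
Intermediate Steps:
$Z{\left(I,d \right)} = I d^{2}$ ($Z{\left(I,d \right)} = d d I = d^{2} I = I d^{2}$)
$V{\left(K \right)} = 2$ ($V{\left(K \right)} = 2 - K 0^{2} = 2 - K 0 = 2 - 0 = 2 + 0 = 2$)
$V{\left(-4 \right)} - 2 \left(5 \cdot 1 - 2\right) = 2 - 2 \left(5 \cdot 1 - 2\right) = 2 - 2 \left(5 - 2\right) = 2 - 6 = -4$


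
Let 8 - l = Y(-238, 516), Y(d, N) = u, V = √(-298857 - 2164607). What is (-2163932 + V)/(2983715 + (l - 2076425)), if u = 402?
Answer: -540983/226724 + 19*I*√1706/453448 ≈ -2.3861 + 0.0017307*I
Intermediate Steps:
V = 38*I*√1706 (V = √(-2463464) = 38*I*√1706 ≈ 1569.5*I)
Y(d, N) = 402
l = -394 (l = 8 - 1*402 = 8 - 402 = -394)
(-2163932 + V)/(2983715 + (l - 2076425)) = (-2163932 + 38*I*√1706)/(2983715 + (-394 - 2076425)) = (-2163932 + 38*I*√1706)/(2983715 - 2076819) = (-2163932 + 38*I*√1706)/906896 = (-2163932 + 38*I*√1706)*(1/906896) = -540983/226724 + 19*I*√1706/453448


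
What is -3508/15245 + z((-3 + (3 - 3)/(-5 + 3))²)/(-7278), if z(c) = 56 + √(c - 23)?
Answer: -13192472/55476555 - I*√14/7278 ≈ -0.2378 - 0.0005141*I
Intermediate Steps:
z(c) = 56 + √(-23 + c)
-3508/15245 + z((-3 + (3 - 3)/(-5 + 3))²)/(-7278) = -3508/15245 + (56 + √(-23 + (-3 + (3 - 3)/(-5 + 3))²))/(-7278) = -3508*1/15245 + (56 + √(-23 + (-3 + 0/(-2))²))*(-1/7278) = -3508/15245 + (56 + √(-23 + (-3 + 0*(-½))²))*(-1/7278) = -3508/15245 + (56 + √(-23 + (-3 + 0)²))*(-1/7278) = -3508/15245 + (56 + √(-23 + (-3)²))*(-1/7278) = -3508/15245 + (56 + √(-23 + 9))*(-1/7278) = -3508/15245 + (56 + √(-14))*(-1/7278) = -3508/15245 + (56 + I*√14)*(-1/7278) = -3508/15245 + (-28/3639 - I*√14/7278) = -13192472/55476555 - I*√14/7278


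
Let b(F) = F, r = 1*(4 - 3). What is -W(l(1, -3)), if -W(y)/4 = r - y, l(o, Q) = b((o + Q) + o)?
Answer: 8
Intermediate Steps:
r = 1 (r = 1*1 = 1)
l(o, Q) = Q + 2*o (l(o, Q) = (o + Q) + o = (Q + o) + o = Q + 2*o)
W(y) = -4 + 4*y (W(y) = -4*(1 - y) = -4 + 4*y)
-W(l(1, -3)) = -(-4 + 4*(-3 + 2*1)) = -(-4 + 4*(-3 + 2)) = -(-4 + 4*(-1)) = -(-4 - 4) = -1*(-8) = 8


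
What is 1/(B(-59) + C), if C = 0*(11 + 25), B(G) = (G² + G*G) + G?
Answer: 1/6903 ≈ 0.00014486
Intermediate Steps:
B(G) = G + 2*G² (B(G) = (G² + G²) + G = 2*G² + G = G + 2*G²)
C = 0 (C = 0*36 = 0)
1/(B(-59) + C) = 1/(-59*(1 + 2*(-59)) + 0) = 1/(-59*(1 - 118) + 0) = 1/(-59*(-117) + 0) = 1/(6903 + 0) = 1/6903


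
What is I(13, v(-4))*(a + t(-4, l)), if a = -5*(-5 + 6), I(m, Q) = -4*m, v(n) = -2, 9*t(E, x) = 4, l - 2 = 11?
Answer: 2132/9 ≈ 236.89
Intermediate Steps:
l = 13 (l = 2 + 11 = 13)
t(E, x) = 4/9 (t(E, x) = (1/9)*4 = 4/9)
a = -5 (a = -5*1 = -5)
I(13, v(-4))*(a + t(-4, l)) = (-4*13)*(-5 + 4/9) = -52*(-41/9) = 2132/9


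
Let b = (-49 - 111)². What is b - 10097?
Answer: 15503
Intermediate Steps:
b = 25600 (b = (-160)² = 25600)
b - 10097 = 25600 - 10097 = 15503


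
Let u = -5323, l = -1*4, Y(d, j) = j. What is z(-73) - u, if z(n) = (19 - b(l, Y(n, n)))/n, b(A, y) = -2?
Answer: 388558/73 ≈ 5322.7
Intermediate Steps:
l = -4
z(n) = 21/n (z(n) = (19 - 1*(-2))/n = (19 + 2)/n = 21/n)
z(-73) - u = 21/(-73) - 1*(-5323) = 21*(-1/73) + 5323 = -21/73 + 5323 = 388558/73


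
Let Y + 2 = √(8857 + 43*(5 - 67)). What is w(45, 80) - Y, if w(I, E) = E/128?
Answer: 21/8 - √6191 ≈ -76.058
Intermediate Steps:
w(I, E) = E/128 (w(I, E) = E*(1/128) = E/128)
Y = -2 + √6191 (Y = -2 + √(8857 + 43*(5 - 67)) = -2 + √(8857 + 43*(-62)) = -2 + √(8857 - 2666) = -2 + √6191 ≈ 76.683)
w(45, 80) - Y = (1/128)*80 - (-2 + √6191) = 5/8 + (2 - √6191) = 21/8 - √6191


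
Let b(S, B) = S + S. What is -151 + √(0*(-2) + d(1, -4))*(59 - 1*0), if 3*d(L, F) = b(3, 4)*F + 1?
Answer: -151 + 59*I*√69/3 ≈ -151.0 + 163.36*I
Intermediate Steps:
b(S, B) = 2*S
d(L, F) = ⅓ + 2*F (d(L, F) = ((2*3)*F + 1)/3 = (6*F + 1)/3 = (1 + 6*F)/3 = ⅓ + 2*F)
-151 + √(0*(-2) + d(1, -4))*(59 - 1*0) = -151 + √(0*(-2) + (⅓ + 2*(-4)))*(59 - 1*0) = -151 + √(0 + (⅓ - 8))*(59 + 0) = -151 + √(0 - 23/3)*59 = -151 + √(-23/3)*59 = -151 + (I*√69/3)*59 = -151 + 59*I*√69/3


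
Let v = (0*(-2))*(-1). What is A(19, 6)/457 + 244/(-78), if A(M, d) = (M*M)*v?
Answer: -122/39 ≈ -3.1282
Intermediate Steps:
v = 0 (v = 0*(-1) = 0)
A(M, d) = 0 (A(M, d) = (M*M)*0 = M**2*0 = 0)
A(19, 6)/457 + 244/(-78) = 0/457 + 244/(-78) = 0*(1/457) + 244*(-1/78) = 0 - 122/39 = -122/39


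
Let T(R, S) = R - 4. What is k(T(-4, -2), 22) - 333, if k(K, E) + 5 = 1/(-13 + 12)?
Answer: -339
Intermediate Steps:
T(R, S) = -4 + R
k(K, E) = -6 (k(K, E) = -5 + 1/(-13 + 12) = -5 + 1/(-1) = -5 - 1 = -6)
k(T(-4, -2), 22) - 333 = -6 - 333 = -339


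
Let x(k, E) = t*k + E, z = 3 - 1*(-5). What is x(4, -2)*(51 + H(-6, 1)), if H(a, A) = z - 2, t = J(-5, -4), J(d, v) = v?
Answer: -1026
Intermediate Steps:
t = -4
z = 8 (z = 3 + 5 = 8)
H(a, A) = 6 (H(a, A) = 8 - 2 = 6)
x(k, E) = E - 4*k (x(k, E) = -4*k + E = E - 4*k)
x(4, -2)*(51 + H(-6, 1)) = (-2 - 4*4)*(51 + 6) = (-2 - 16)*57 = -18*57 = -1026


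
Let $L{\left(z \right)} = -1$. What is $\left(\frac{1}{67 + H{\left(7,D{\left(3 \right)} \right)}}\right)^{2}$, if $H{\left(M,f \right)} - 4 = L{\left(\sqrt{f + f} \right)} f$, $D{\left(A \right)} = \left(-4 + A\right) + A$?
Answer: $\frac{1}{4761} \approx 0.00021004$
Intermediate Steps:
$D{\left(A \right)} = -4 + 2 A$
$H{\left(M,f \right)} = 4 - f$
$\left(\frac{1}{67 + H{\left(7,D{\left(3 \right)} \right)}}\right)^{2} = \left(\frac{1}{67 + \left(4 - \left(-4 + 2 \cdot 3\right)\right)}\right)^{2} = \left(\frac{1}{67 + \left(4 - \left(-4 + 6\right)\right)}\right)^{2} = \left(\frac{1}{67 + \left(4 - 2\right)}\right)^{2} = \left(\frac{1}{67 + 2}\right)^{2} = \left(\frac{1}{69}\right)^{2} = \frac{1}{4761}$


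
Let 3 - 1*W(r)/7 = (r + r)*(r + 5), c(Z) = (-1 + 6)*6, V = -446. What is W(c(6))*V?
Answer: 6546834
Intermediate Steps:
c(Z) = 30 (c(Z) = 5*6 = 30)
W(r) = 21 - 14*r*(5 + r) (W(r) = 21 - 7*(r + r)*(r + 5) = 21 - 7*2*r*(5 + r) = 21 - 14*r*(5 + r))
W(c(6))*V = (21 - 70*30 - 14*30**2)*(-446) = (21 - 2100 - 14*900)*(-446) = (21 - 2100 - 12600)*(-446) = -14679*(-446) = 6546834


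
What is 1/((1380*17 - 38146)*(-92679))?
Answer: 1/1361083794 ≈ 7.3471e-10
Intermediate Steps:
1/((1380*17 - 38146)*(-92679)) = -1/92679/(23460 - 38146) = -1/92679/(-14686) = -1/14686*(-1/92679) = 1/1361083794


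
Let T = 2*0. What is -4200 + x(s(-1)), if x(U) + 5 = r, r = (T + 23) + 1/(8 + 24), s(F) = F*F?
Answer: -133823/32 ≈ -4182.0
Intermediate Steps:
s(F) = F²
T = 0
r = 737/32 (r = (0 + 23) + 1/(8 + 24) = 23 + 1/32 = 737/32 ≈ 23.031)
x(U) = 577/32 (x(U) = -5 + 737/32 = 577/32)
-4200 + x(s(-1)) = -4200 + 577/32 = -133823/32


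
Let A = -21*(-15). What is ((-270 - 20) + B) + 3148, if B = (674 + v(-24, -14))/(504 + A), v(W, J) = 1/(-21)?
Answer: 49168895/17199 ≈ 2858.8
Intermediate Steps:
v(W, J) = -1/21
A = 315
B = 14153/17199 (B = (674 - 1/21)/(504 + 315) = (14153/21)/819 = (14153/21)*(1/819) = 14153/17199 ≈ 0.82290)
((-270 - 20) + B) + 3148 = ((-270 - 20) + 14153/17199) + 3148 = (-290 + 14153/17199) + 3148 = -4973557/17199 + 3148 = 49168895/17199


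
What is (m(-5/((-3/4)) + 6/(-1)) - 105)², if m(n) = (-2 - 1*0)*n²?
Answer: 908209/81 ≈ 11212.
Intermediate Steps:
m(n) = -2*n² (m(n) = (-2 + 0)*n² = -2*n²)
(m(-5/((-3/4)) + 6/(-1)) - 105)² = (-2*(-5/((-3/4)) + 6/(-1))² - 105)² = (-2*(-5/((-3*¼)) + 6*(-1))² - 105)² = (-2*(-5/(-¾) - 6)² - 105)² = (-2*(-5*(-4/3) - 6)² - 105)² = (-2*(20/3 - 6)² - 105)² = (-2*(⅔)² - 105)² = (-2*4/9 - 105)² = (-8/9 - 105)² = (-953/9)² = 908209/81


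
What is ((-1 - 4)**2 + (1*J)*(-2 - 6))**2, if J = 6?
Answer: 529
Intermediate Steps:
((-1 - 4)**2 + (1*J)*(-2 - 6))**2 = ((-1 - 4)**2 + (1*6)*(-2 - 6))**2 = ((-5)**2 + 6*(-8))**2 = (25 - 48)**2 = (-23)**2 = 529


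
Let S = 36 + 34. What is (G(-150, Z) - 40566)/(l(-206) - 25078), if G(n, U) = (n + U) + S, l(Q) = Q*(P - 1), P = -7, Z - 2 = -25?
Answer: 40669/23430 ≈ 1.7358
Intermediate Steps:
Z = -23 (Z = 2 - 25 = -23)
S = 70
l(Q) = -8*Q (l(Q) = Q*(-7 - 1) = Q*(-8) = -8*Q)
G(n, U) = 70 + U + n (G(n, U) = (n + U) + 70 = (U + n) + 70 = 70 + U + n)
(G(-150, Z) - 40566)/(l(-206) - 25078) = ((70 - 23 - 150) - 40566)/(-8*(-206) - 25078) = (-103 - 40566)/(1648 - 25078) = -40669/(-23430) = -40669*(-1/23430) = 40669/23430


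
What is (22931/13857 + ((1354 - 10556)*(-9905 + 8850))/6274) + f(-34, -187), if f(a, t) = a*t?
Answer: 343713077104/43469409 ≈ 7907.0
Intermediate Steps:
(22931/13857 + ((1354 - 10556)*(-9905 + 8850))/6274) + f(-34, -187) = (22931/13857 + ((1354 - 10556)*(-9905 + 8850))/6274) - 34*(-187) = (22931*(1/13857) - 9202*(-1055)*(1/6274)) + 6358 = (22931/13857 + 9708110*(1/6274)) + 6358 = (22931/13857 + 4854055/3137) + 6358 = 67334574682/43469409 + 6358 = 343713077104/43469409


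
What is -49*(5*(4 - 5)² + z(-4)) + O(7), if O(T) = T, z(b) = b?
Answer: -42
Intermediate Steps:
-49*(5*(4 - 5)² + z(-4)) + O(7) = -49*(5*(4 - 5)² - 4) + 7 = -49*(5*(-1)² - 4) + 7 = -49*(5*1 - 4) + 7 = -49*(5 - 4) + 7 = -49*1 + 7 = -49 + 7 = -42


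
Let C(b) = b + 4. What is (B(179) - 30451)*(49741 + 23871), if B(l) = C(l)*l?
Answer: 169749272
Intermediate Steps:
C(b) = 4 + b
B(l) = l*(4 + l) (B(l) = (4 + l)*l = l*(4 + l))
(B(179) - 30451)*(49741 + 23871) = (179*(4 + 179) - 30451)*(49741 + 23871) = (179*183 - 30451)*73612 = (32757 - 30451)*73612 = 2306*73612 = 169749272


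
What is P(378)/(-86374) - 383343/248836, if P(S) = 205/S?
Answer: -31928467403/20725354926 ≈ -1.5406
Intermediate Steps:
P(378)/(-86374) - 383343/248836 = (205/378)/(-86374) - 383343/248836 = (205*(1/378))*(-1/86374) - 383343*1/248836 = (205/378)*(-1/86374) - 383343/248836 = -205/32649372 - 383343/248836 = -31928467403/20725354926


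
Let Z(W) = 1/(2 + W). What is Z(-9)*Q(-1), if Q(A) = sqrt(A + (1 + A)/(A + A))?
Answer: -I/7 ≈ -0.14286*I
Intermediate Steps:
Q(A) = sqrt(A + (1 + A)/(2*A)) (Q(A) = sqrt(A + (1 + A)/((2*A))) = sqrt(A + (1 + A)*(1/(2*A))) = sqrt(A + (1 + A)/(2*A)))
Z(-9)*Q(-1) = (sqrt(2 + 2/(-1) + 4*(-1))/2)/(2 - 9) = (sqrt(2 + 2*(-1) - 4)/2)/(-7) = -sqrt(2 - 2 - 4)/14 = -sqrt(-4)/14 = -2*I/14 = -I/7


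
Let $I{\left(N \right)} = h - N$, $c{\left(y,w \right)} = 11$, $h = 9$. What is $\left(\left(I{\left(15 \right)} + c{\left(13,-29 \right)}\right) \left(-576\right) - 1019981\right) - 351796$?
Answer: $-1374657$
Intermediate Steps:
$I{\left(N \right)} = 9 - N$
$\left(\left(I{\left(15 \right)} + c{\left(13,-29 \right)}\right) \left(-576\right) - 1019981\right) - 351796 = \left(\left(\left(9 - 15\right) + 11\right) \left(-576\right) - 1019981\right) - 351796 = \left(\left(-6 + 11\right) \left(-576\right) - 1019981\right) - 351796 = \left(5 \left(-576\right) - 1019981\right) - 351796 = \left(-2880 - 1019981\right) - 351796 = -1022861 - 351796 = -1374657$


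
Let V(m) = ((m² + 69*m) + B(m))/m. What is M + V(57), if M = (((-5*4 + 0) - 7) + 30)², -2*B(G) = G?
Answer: 269/2 ≈ 134.50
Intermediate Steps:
B(G) = -G/2
V(m) = (m² + 137*m/2)/m (V(m) = ((m² + 69*m) - m/2)/m = (m² + 137*m/2)/m)
M = 9 (M = (((-20 + 0) - 7) + 30)² = ((-20 - 7) + 30)² = (-27 + 30)² = 3² = 9)
M + V(57) = 9 + (137/2 + 57) = 9 + 251/2 = 269/2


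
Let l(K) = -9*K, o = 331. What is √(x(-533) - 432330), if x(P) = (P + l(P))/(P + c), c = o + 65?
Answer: I*√8114985938/137 ≈ 657.54*I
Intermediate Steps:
c = 396 (c = 331 + 65 = 396)
x(P) = -8*P/(396 + P) (x(P) = (P - 9*P)/(P + 396) = (-8*P)/(396 + P) = -8*P/(396 + P))
√(x(-533) - 432330) = √(-8*(-533)/(396 - 533) - 432330) = √(-8*(-533)/(-137) - 432330) = √(-8*(-533)*(-1/137) - 432330) = √(-4264/137 - 432330) = √(-59233474/137) = I*√8114985938/137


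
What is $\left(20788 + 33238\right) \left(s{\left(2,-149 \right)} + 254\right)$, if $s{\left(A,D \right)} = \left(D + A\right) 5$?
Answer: $-25986506$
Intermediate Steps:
$s{\left(A,D \right)} = 5 A + 5 D$ ($s{\left(A,D \right)} = \left(A + D\right) 5 = 5 A + 5 D$)
$\left(20788 + 33238\right) \left(s{\left(2,-149 \right)} + 254\right) = \left(20788 + 33238\right) \left(\left(5 \cdot 2 + 5 \left(-149\right)\right) + 254\right) = 54026 \left(\left(10 - 745\right) + 254\right) = 54026 \left(-735 + 254\right) = 54026 \left(-481\right) = -25986506$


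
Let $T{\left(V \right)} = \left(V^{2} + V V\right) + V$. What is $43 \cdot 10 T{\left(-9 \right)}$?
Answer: $65790$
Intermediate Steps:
$T{\left(V \right)} = V + 2 V^{2}$ ($T{\left(V \right)} = \left(V^{2} + V^{2}\right) + V = 2 V^{2} + V = V + 2 V^{2}$)
$43 \cdot 10 T{\left(-9 \right)} = 43 \cdot 10 \left(- 9 \left(1 + 2 \left(-9\right)\right)\right) = 430 \left(- 9 \left(1 - 18\right)\right) = 430 \left(\left(-9\right) \left(-17\right)\right) = 430 \cdot 153 = 65790$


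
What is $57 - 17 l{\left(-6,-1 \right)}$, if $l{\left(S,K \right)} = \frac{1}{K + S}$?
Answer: $\frac{416}{7} \approx 59.429$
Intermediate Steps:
$57 - 17 l{\left(-6,-1 \right)} = 57 - \frac{17}{-1 - 6} = 57 - \frac{17}{-7} = 57 - - \frac{17}{7} = 57 + \frac{17}{7} = \frac{416}{7}$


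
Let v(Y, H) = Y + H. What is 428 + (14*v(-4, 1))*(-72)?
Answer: 3452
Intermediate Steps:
v(Y, H) = H + Y
428 + (14*v(-4, 1))*(-72) = 428 + (14*(1 - 4))*(-72) = 428 + (14*(-3))*(-72) = 428 - 42*(-72) = 428 + 3024 = 3452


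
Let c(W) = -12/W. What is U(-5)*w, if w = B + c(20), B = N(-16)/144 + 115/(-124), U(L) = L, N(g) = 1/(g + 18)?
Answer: 68029/8928 ≈ 7.6197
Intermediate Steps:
N(g) = 1/(18 + g)
B = -8249/8928 (B = 1/((18 - 16)*144) + 115/(-124) = (1/144)/2 + 115*(-1/124) = (1/2)*(1/144) - 115/124 = 1/288 - 115/124 = -8249/8928 ≈ -0.92395)
w = -68029/44640 (w = -8249/8928 - 12/20 = -8249/8928 - 12*1/20 = -8249/8928 - 3/5 = -68029/44640 ≈ -1.5239)
U(-5)*w = -5*(-68029/44640) = 68029/8928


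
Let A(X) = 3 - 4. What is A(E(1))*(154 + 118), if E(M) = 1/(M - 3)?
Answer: -272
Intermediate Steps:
E(M) = 1/(-3 + M)
A(X) = -1
A(E(1))*(154 + 118) = -(154 + 118) = -1*272 = -272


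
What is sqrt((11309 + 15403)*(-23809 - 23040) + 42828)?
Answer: 2*I*sqrt(312846915) ≈ 35375.0*I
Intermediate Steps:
sqrt((11309 + 15403)*(-23809 - 23040) + 42828) = sqrt(26712*(-46849) + 42828) = sqrt(-1251430488 + 42828) = sqrt(-1251387660) = 2*I*sqrt(312846915)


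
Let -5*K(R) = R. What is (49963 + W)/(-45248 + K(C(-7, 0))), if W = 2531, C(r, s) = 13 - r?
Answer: -8749/7542 ≈ -1.1600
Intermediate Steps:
K(R) = -R/5
(49963 + W)/(-45248 + K(C(-7, 0))) = (49963 + 2531)/(-45248 - (13 - 1*(-7))/5) = 52494/(-45248 - (13 + 7)/5) = 52494/(-45248 - ⅕*20) = 52494/(-45248 - 4) = 52494/(-45252) = 52494*(-1/45252) = -8749/7542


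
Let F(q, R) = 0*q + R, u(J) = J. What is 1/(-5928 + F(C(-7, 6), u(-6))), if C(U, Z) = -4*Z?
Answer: -1/5934 ≈ -0.00016852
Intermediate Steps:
F(q, R) = R (F(q, R) = 0 + R = R)
1/(-5928 + F(C(-7, 6), u(-6))) = 1/(-5928 - 6) = 1/(-5934) = -1/5934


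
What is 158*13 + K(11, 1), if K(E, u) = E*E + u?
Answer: 2176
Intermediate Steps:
K(E, u) = u + E**2 (K(E, u) = E**2 + u = u + E**2)
158*13 + K(11, 1) = 158*13 + (1 + 11**2) = 2054 + (1 + 121) = 2054 + 122 = 2176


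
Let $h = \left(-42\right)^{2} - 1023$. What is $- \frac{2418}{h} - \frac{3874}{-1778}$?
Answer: $- \frac{18315}{16891} \approx -1.0843$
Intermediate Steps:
$h = 741$ ($h = 1764 - 1023 = 741$)
$- \frac{2418}{h} - \frac{3874}{-1778} = - \frac{2418}{741} - \frac{3874}{-1778} = \left(-2418\right) \frac{1}{741} - - \frac{1937}{889} = - \frac{62}{19} + \frac{1937}{889} = - \frac{18315}{16891}$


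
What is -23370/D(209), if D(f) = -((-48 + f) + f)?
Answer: 2337/37 ≈ 63.162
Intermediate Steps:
D(f) = 48 - 2*f (D(f) = -(-48 + 2*f) = 48 - 2*f)
-23370/D(209) = -23370/(48 - 2*209) = -23370/(48 - 418) = -23370/(-370) = -23370*(-1/370) = 2337/37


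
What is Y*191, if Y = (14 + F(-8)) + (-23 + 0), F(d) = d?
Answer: -3247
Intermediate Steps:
Y = -17 (Y = (14 - 8) + (-23 + 0) = 6 - 23 = -17)
Y*191 = -17*191 = -3247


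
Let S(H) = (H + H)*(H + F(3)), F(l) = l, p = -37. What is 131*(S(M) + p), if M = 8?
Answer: 18209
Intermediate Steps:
S(H) = 2*H*(3 + H) (S(H) = (H + H)*(H + 3) = (2*H)*(3 + H) = 2*H*(3 + H))
131*(S(M) + p) = 131*(2*8*(3 + 8) - 37) = 131*(2*8*11 - 37) = 131*(176 - 37) = 131*139 = 18209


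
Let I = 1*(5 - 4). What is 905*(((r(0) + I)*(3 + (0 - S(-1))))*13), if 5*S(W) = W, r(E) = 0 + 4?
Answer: 188240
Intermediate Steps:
r(E) = 4
S(W) = W/5
I = 1 (I = 1*1 = 1)
905*(((r(0) + I)*(3 + (0 - S(-1))))*13) = 905*(((4 + 1)*(3 + (0 - (-1)/5)))*13) = 905*((5*(3 + (0 - 1*(-⅕))))*13) = 905*((5*(3 + (0 + ⅕)))*13) = 905*((5*(3 + ⅕))*13) = 905*((5*(16/5))*13) = 905*(16*13) = 905*208 = 188240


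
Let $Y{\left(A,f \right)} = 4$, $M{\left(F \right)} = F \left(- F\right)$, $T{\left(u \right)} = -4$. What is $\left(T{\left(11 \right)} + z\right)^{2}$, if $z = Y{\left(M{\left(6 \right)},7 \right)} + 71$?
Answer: $5041$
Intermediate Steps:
$M{\left(F \right)} = - F^{2}$
$z = 75$ ($z = 4 + 71 = 75$)
$\left(T{\left(11 \right)} + z\right)^{2} = \left(-4 + 75\right)^{2} = 71^{2} = 5041$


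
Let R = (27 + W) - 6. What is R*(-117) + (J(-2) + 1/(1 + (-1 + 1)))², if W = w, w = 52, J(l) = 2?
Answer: -8532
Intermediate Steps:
W = 52
R = 73 (R = (27 + 52) - 6 = 79 - 6 = 73)
R*(-117) + (J(-2) + 1/(1 + (-1 + 1)))² = 73*(-117) + (2 + 1/(1 + (-1 + 1)))² = -8541 + (2 + 1/(1 + 0))² = -8541 + (2 + 1/1)² = -8541 + (2 + 1)² = -8541 + 3² = -8541 + 9 = -8532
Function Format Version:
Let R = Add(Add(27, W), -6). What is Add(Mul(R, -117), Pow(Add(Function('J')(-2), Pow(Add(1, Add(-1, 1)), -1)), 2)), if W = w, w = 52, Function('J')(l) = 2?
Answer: -8532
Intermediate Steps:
W = 52
R = 73 (R = Add(Add(27, 52), -6) = Add(79, -6) = 73)
Add(Mul(R, -117), Pow(Add(Function('J')(-2), Pow(Add(1, Add(-1, 1)), -1)), 2)) = Add(Mul(73, -117), Pow(Add(2, Pow(Add(1, Add(-1, 1)), -1)), 2)) = Add(-8541, Pow(Add(2, Pow(Add(1, 0), -1)), 2)) = Add(-8541, Pow(Add(2, Pow(1, -1)), 2)) = Add(-8541, Pow(Add(2, 1), 2)) = Add(-8541, Pow(3, 2)) = Add(-8541, 9) = -8532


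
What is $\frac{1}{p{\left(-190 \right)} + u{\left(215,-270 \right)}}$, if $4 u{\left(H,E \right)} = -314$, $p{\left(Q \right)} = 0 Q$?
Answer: $- \frac{2}{157} \approx -0.012739$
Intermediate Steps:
$p{\left(Q \right)} = 0$
$u{\left(H,E \right)} = - \frac{157}{2}$ ($u{\left(H,E \right)} = \frac{1}{4} \left(-314\right) = - \frac{157}{2}$)
$\frac{1}{p{\left(-190 \right)} + u{\left(215,-270 \right)}} = \frac{1}{0 - \frac{157}{2}} = \frac{1}{- \frac{157}{2}} = - \frac{2}{157}$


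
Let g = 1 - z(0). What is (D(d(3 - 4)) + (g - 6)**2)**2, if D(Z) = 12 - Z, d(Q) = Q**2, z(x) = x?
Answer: 1296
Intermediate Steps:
g = 1 (g = 1 - 1*0 = 1 + 0 = 1)
(D(d(3 - 4)) + (g - 6)**2)**2 = ((12 - (3 - 4)**2) + (1 - 6)**2)**2 = ((12 - 1*(-1)**2) + (-5)**2)**2 = ((12 - 1*1) + 25)**2 = ((12 - 1) + 25)**2 = (11 + 25)**2 = 36**2 = 1296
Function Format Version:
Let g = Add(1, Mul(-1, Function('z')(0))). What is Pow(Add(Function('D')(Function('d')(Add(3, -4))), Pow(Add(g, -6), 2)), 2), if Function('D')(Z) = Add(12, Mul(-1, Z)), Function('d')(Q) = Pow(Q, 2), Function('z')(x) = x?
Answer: 1296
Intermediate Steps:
g = 1 (g = Add(1, Mul(-1, 0)) = Add(1, 0) = 1)
Pow(Add(Function('D')(Function('d')(Add(3, -4))), Pow(Add(g, -6), 2)), 2) = Pow(Add(Add(12, Mul(-1, Pow(Add(3, -4), 2))), Pow(Add(1, -6), 2)), 2) = Pow(Add(Add(12, Mul(-1, Pow(-1, 2))), Pow(-5, 2)), 2) = Pow(Add(Add(12, Mul(-1, 1)), 25), 2) = Pow(Add(Add(12, -1), 25), 2) = Pow(Add(11, 25), 2) = Pow(36, 2) = 1296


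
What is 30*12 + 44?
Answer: 404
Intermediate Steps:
30*12 + 44 = 360 + 44 = 404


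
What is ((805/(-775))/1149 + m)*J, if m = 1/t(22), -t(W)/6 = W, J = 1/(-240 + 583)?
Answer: -66449/2687809740 ≈ -2.4722e-5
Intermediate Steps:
J = 1/343 ≈ 0.0029155
t(W) = -6*W
m = -1/132 (m = 1/(-6*22) = 1/(-132) = -1/132 ≈ -0.0075758)
((805/(-775))/1149 + m)*J = ((805/(-775))/1149 - 1/132)*(1/343) = ((805*(-1/775))*(1/1149) - 1/132)*(1/343) = (-161/155*1/1149 - 1/132)*(1/343) = (-161/178095 - 1/132)*(1/343) = -66449/7836180*1/343 = -66449/2687809740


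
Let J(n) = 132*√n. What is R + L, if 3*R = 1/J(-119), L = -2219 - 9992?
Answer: -12211 - I*√119/47124 ≈ -12211.0 - 0.00023149*I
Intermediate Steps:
L = -12211
R = -I*√119/47124 (R = 1/(3*((132*√(-119)))) = 1/(3*((132*(I*√119)))) = 1/(3*((132*I*√119))) = (-I*√119/15708)/3 = -I*√119/47124 ≈ -0.00023149*I)
R + L = -I*√119/47124 - 12211 = -12211 - I*√119/47124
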